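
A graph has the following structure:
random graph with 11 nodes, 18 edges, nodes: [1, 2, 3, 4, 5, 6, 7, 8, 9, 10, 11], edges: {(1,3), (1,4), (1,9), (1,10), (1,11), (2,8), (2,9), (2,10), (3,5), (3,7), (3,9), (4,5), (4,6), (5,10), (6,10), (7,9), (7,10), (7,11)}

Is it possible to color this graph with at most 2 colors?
The clique on vertices [1, 3, 9] has size 3 > 2, so it alone needs 3 colors.

No, G is not 2-colorable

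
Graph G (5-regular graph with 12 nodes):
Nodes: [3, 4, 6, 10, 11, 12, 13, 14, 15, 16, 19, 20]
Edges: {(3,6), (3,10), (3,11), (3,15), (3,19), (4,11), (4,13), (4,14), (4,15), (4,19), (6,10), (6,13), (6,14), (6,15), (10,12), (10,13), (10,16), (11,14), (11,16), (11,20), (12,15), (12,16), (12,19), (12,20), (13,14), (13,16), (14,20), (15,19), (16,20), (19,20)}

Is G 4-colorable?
A valid 4-coloring: color 1: [6, 16, 19]; color 2: [3, 4, 20]; color 3: [11, 12, 13]; color 4: [10, 14, 15].
(χ(G) = 4 ≤ 4.)

Yes, G is 4-colorable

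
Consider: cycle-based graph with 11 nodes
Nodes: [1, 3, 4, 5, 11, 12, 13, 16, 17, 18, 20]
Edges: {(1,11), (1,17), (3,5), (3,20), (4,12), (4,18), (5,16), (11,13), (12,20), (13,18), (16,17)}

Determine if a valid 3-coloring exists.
A valid 3-coloring: color 1: [1, 4, 5, 13, 20]; color 2: [3, 11, 12, 16, 18]; color 3: [17].
(χ(G) = 3 ≤ 3.)

Yes, G is 3-colorable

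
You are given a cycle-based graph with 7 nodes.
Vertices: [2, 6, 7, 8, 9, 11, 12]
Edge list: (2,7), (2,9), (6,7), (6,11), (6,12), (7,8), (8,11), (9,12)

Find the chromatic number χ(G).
Clique number ω(G) = 2 (lower bound: χ ≥ ω).
Odd cycle [12, 9, 2, 7, 8, 11, 6] needs 3 colors (χ ≥ 3).
The coloring below uses 3 colors, so χ(G) = 3.
A valid 3-coloring: color 1: [6, 8, 9]; color 2: [7, 11, 12]; color 3: [2].

χ(G) = 3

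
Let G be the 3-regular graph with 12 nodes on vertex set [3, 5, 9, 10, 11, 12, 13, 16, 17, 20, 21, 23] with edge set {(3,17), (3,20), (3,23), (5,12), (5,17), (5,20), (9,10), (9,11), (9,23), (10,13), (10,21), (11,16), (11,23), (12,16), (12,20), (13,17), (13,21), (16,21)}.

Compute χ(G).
Clique number ω(G) = 3 (lower bound: χ ≥ ω).
The clique on [5, 12, 20] has size 3, forcing χ ≥ 3, and the coloring below uses 3 colors, so χ(G) = 3.
A valid 3-coloring: color 1: [3, 5, 9, 13, 16]; color 2: [11, 17, 20, 21]; color 3: [10, 12, 23].

χ(G) = 3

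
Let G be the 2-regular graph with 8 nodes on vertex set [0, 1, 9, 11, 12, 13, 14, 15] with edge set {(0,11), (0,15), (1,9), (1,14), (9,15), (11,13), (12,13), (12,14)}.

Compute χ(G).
χ(G) = 2

Clique number ω(G) = 2 (lower bound: χ ≥ ω).
The graph is bipartite (no odd cycle), so 2 colors suffice: χ(G) = 2.
A valid 2-coloring: color 1: [1, 11, 12, 15]; color 2: [0, 9, 13, 14].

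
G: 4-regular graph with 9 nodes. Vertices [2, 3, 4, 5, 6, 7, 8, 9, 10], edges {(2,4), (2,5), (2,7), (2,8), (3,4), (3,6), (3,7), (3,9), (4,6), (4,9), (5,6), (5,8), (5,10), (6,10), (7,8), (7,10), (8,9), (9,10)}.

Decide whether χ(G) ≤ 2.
The clique on vertices [2, 5, 8] has size 3 > 2, so it alone needs 3 colors.

No, G is not 2-colorable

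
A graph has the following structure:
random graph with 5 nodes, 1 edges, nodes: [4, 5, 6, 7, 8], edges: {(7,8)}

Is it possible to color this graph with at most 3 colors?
A valid 3-coloring: color 1: [4, 5, 6, 8]; color 2: [7].
(χ(G) = 2 ≤ 3.)

Yes, G is 3-colorable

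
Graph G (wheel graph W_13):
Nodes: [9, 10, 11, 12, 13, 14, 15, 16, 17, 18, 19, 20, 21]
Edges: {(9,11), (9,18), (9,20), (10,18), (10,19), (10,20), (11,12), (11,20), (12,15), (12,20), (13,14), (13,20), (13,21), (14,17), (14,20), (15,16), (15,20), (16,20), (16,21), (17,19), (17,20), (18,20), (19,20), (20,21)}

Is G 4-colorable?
Yes, G is 4-colorable

A valid 4-coloring: color 1: [20]; color 2: [9, 10, 12, 13, 16, 17]; color 3: [11, 14, 15, 18, 19, 21].
(χ(G) = 3 ≤ 4.)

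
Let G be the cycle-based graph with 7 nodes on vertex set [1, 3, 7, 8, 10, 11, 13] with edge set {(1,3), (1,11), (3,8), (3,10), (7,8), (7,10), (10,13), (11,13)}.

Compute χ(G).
Clique number ω(G) = 2 (lower bound: χ ≥ ω).
Odd cycle [11, 1, 3, 10, 13] needs 3 colors (χ ≥ 3).
The coloring below uses 3 colors, so χ(G) = 3.
A valid 3-coloring: color 1: [8, 10, 11]; color 2: [3, 7, 13]; color 3: [1].

χ(G) = 3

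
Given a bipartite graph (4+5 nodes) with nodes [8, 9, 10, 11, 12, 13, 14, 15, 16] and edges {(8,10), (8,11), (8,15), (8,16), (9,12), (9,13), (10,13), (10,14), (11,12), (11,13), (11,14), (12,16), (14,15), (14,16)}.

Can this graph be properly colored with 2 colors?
A valid 2-coloring: color 1: [8, 12, 13, 14]; color 2: [9, 10, 11, 15, 16].
(χ(G) = 2 ≤ 2.)

Yes, G is 2-colorable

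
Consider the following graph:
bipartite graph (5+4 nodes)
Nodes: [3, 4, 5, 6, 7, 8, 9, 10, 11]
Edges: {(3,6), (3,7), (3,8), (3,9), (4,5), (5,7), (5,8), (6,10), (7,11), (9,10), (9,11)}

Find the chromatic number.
χ(G) = 2

Clique number ω(G) = 2 (lower bound: χ ≥ ω).
The graph is bipartite (no odd cycle), so 2 colors suffice: χ(G) = 2.
A valid 2-coloring: color 1: [3, 5, 10, 11]; color 2: [4, 6, 7, 8, 9].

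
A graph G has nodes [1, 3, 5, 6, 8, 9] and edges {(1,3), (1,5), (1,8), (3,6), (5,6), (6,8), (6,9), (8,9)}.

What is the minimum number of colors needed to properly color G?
Clique number ω(G) = 3 (lower bound: χ ≥ ω).
The clique on [6, 8, 9] has size 3, forcing χ ≥ 3, and the coloring below uses 3 colors, so χ(G) = 3.
A valid 3-coloring: color 1: [1, 6]; color 2: [3, 5, 8]; color 3: [9].

χ(G) = 3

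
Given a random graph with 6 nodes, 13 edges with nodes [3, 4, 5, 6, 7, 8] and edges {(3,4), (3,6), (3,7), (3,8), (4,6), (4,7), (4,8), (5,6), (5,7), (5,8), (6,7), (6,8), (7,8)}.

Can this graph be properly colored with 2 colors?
No, G is not 2-colorable

The clique on vertices [3, 4, 6, 7, 8] has size 5 > 2, so it alone needs 5 colors.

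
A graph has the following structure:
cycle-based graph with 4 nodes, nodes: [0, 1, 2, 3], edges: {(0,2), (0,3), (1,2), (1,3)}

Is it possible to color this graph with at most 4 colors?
A valid 4-coloring: color 1: [0, 1]; color 2: [2, 3].
(χ(G) = 2 ≤ 4.)

Yes, G is 4-colorable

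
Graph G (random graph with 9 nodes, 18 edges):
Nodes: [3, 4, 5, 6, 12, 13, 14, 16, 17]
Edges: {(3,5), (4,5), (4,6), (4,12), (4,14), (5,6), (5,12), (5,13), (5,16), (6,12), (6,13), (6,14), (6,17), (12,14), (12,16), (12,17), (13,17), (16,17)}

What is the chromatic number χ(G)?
Clique number ω(G) = 4 (lower bound: χ ≥ ω).
The clique on [4, 5, 6, 12] has size 4, forcing χ ≥ 4, and the coloring below uses 4 colors, so χ(G) = 4.
A valid 4-coloring: color 1: [3, 12, 13]; color 2: [6, 16]; color 3: [5, 14, 17]; color 4: [4].

χ(G) = 4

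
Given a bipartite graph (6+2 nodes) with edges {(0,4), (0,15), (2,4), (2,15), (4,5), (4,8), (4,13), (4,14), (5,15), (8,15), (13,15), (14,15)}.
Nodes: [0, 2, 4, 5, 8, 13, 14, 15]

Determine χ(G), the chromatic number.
χ(G) = 2

Clique number ω(G) = 2 (lower bound: χ ≥ ω).
The graph is bipartite (no odd cycle), so 2 colors suffice: χ(G) = 2.
A valid 2-coloring: color 1: [4, 15]; color 2: [0, 2, 5, 8, 13, 14].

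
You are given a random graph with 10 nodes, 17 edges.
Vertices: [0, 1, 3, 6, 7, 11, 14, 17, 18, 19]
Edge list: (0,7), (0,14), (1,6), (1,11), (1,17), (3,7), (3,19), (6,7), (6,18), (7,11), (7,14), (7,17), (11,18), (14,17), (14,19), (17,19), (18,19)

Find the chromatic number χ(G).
Clique number ω(G) = 3 (lower bound: χ ≥ ω).
The clique on [14, 17, 19] has size 3, forcing χ ≥ 3, and the coloring below uses 3 colors, so χ(G) = 3.
A valid 3-coloring: color 1: [1, 7, 19]; color 2: [0, 3, 17, 18]; color 3: [6, 11, 14].

χ(G) = 3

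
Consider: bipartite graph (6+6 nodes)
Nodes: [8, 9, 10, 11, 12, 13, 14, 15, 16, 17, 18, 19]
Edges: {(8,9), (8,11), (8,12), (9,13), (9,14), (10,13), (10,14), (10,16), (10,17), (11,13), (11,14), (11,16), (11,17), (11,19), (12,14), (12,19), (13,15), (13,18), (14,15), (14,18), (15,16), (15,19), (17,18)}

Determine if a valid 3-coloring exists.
A valid 3-coloring: color 1: [9, 10, 11, 12, 15, 18]; color 2: [8, 13, 14, 16, 17, 19].
(χ(G) = 2 ≤ 3.)

Yes, G is 3-colorable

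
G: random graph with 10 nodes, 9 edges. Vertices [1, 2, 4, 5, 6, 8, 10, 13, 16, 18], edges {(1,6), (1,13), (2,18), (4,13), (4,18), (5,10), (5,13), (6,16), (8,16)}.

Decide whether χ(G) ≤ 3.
Yes, G is 3-colorable

A valid 3-coloring: color 1: [6, 8, 10, 13, 18]; color 2: [1, 2, 4, 5, 16].
(χ(G) = 2 ≤ 3.)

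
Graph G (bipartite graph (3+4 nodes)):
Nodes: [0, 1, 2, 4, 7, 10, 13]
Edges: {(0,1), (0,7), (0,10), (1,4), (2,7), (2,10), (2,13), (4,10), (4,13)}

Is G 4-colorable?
Yes, G is 4-colorable

A valid 4-coloring: color 1: [0, 2, 4]; color 2: [1, 7, 10, 13].
(χ(G) = 2 ≤ 4.)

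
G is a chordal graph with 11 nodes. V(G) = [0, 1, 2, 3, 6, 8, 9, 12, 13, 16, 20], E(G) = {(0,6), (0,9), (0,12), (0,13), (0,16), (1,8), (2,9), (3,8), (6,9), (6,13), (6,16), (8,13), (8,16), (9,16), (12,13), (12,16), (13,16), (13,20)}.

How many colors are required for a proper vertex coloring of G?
χ(G) = 4

Clique number ω(G) = 4 (lower bound: χ ≥ ω).
The clique on [0, 6, 9, 16] has size 4, forcing χ ≥ 4, and the coloring below uses 4 colors, so χ(G) = 4.
A valid 4-coloring: color 1: [1, 2, 3, 16, 20]; color 2: [9, 13]; color 3: [0, 8]; color 4: [6, 12].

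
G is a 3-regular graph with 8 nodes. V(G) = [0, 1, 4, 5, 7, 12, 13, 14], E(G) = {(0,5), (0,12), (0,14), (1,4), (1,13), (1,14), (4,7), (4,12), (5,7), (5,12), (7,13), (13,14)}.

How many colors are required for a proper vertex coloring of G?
Clique number ω(G) = 3 (lower bound: χ ≥ ω).
The clique on [0, 5, 12] has size 3, forcing χ ≥ 3, and the coloring below uses 3 colors, so χ(G) = 3.
A valid 3-coloring: color 1: [4, 5, 13]; color 2: [7, 12, 14]; color 3: [0, 1].

χ(G) = 3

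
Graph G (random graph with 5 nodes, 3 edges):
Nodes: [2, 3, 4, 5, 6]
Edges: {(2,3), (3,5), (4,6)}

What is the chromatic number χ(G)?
Clique number ω(G) = 2 (lower bound: χ ≥ ω).
The graph is bipartite (no odd cycle), so 2 colors suffice: χ(G) = 2.
A valid 2-coloring: color 1: [3, 4]; color 2: [2, 5, 6].

χ(G) = 2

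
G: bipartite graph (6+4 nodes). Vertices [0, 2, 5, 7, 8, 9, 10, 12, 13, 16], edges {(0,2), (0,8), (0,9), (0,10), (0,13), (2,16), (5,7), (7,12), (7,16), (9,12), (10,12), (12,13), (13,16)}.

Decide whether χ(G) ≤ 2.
A valid 2-coloring: color 1: [0, 5, 12, 16]; color 2: [2, 7, 8, 9, 10, 13].
(χ(G) = 2 ≤ 2.)

Yes, G is 2-colorable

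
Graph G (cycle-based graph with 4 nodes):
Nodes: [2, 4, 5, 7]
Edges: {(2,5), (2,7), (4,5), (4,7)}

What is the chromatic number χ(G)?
χ(G) = 2

Clique number ω(G) = 2 (lower bound: χ ≥ ω).
The graph is bipartite (no odd cycle), so 2 colors suffice: χ(G) = 2.
A valid 2-coloring: color 1: [5, 7]; color 2: [2, 4].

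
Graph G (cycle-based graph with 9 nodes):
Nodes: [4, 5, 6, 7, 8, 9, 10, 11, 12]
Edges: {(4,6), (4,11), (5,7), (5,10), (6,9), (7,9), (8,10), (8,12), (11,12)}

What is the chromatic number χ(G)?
Clique number ω(G) = 2 (lower bound: χ ≥ ω).
Odd cycle [10, 8, 12, 11, 4, 6, 9, 7, 5] needs 3 colors (χ ≥ 3).
The coloring below uses 3 colors, so χ(G) = 3.
A valid 3-coloring: color 1: [4, 7, 10, 12]; color 2: [5, 6, 8, 11]; color 3: [9].

χ(G) = 3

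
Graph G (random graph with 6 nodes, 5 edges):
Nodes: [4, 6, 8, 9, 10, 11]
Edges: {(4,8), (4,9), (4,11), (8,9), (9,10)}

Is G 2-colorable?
No, G is not 2-colorable

The clique on vertices [4, 8, 9] has size 3 > 2, so it alone needs 3 colors.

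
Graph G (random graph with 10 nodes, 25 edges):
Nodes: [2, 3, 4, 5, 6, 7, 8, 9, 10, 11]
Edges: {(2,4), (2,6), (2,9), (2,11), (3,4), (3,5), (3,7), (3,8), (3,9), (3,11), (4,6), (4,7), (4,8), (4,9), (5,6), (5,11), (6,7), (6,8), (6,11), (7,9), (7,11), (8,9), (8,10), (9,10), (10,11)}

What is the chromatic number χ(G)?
χ(G) = 4

Clique number ω(G) = 4 (lower bound: χ ≥ ω).
The clique on [3, 4, 8, 9] has size 4, forcing χ ≥ 4, and the coloring below uses 4 colors, so χ(G) = 4.
A valid 4-coloring: color 1: [4, 11]; color 2: [6, 9]; color 3: [2, 5, 7, 8]; color 4: [3, 10].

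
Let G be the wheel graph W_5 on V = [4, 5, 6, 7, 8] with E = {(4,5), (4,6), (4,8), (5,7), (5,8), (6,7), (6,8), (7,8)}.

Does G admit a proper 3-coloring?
Yes, G is 3-colorable

A valid 3-coloring: color 1: [8]; color 2: [5, 6]; color 3: [4, 7].
(χ(G) = 3 ≤ 3.)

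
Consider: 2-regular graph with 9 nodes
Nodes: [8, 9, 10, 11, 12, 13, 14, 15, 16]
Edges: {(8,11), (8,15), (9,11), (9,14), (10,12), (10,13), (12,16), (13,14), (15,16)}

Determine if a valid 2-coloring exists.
No, G is not 2-colorable

Odd cycle [11, 9, 14, 13, 10, 12, 16, 15, 8] needs 3 colors (χ ≥ 3).
Hence χ(G) ≥ 3 > 2, so no proper 2-coloring exists.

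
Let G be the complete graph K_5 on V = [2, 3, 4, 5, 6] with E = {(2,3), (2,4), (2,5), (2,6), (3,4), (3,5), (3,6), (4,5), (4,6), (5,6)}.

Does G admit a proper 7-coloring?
A valid 7-coloring: color 1: [3]; color 2: [4]; color 3: [5]; color 4: [2]; color 5: [6].
(χ(G) = 5 ≤ 7.)

Yes, G is 7-colorable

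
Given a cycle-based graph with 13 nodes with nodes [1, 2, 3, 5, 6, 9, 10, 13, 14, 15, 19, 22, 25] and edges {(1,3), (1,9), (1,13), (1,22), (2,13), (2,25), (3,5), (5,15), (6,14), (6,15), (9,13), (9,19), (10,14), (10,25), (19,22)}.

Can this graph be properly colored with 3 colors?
Yes, G is 3-colorable

A valid 3-coloring: color 1: [1, 2, 5, 6, 10, 19]; color 2: [3, 9, 14, 15, 22, 25]; color 3: [13].
(χ(G) = 3 ≤ 3.)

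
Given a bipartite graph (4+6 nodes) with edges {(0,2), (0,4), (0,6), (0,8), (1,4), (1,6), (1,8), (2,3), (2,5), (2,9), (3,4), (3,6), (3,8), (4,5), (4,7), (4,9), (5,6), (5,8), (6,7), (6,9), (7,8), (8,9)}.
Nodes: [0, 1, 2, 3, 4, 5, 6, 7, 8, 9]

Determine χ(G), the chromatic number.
χ(G) = 2

Clique number ω(G) = 2 (lower bound: χ ≥ ω).
The graph is bipartite (no odd cycle), so 2 colors suffice: χ(G) = 2.
A valid 2-coloring: color 1: [2, 4, 6, 8]; color 2: [0, 1, 3, 5, 7, 9].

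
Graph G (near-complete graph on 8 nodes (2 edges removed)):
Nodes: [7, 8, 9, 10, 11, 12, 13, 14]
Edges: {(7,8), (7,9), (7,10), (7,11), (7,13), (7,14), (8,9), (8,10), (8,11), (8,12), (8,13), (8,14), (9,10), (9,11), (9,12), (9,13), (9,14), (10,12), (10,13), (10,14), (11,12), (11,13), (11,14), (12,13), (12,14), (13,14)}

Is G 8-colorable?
Yes, G is 8-colorable

A valid 8-coloring: color 1: [14]; color 2: [13]; color 3: [9]; color 4: [8]; color 5: [10, 11]; color 6: [7, 12].
(χ(G) = 6 ≤ 8.)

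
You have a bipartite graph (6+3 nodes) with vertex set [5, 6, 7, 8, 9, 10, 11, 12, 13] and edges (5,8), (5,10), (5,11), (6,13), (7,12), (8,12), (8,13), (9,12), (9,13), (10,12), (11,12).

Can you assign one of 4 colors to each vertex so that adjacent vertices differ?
Yes, G is 4-colorable

A valid 4-coloring: color 1: [5, 12, 13]; color 2: [6, 7, 8, 9, 10, 11].
(χ(G) = 2 ≤ 4.)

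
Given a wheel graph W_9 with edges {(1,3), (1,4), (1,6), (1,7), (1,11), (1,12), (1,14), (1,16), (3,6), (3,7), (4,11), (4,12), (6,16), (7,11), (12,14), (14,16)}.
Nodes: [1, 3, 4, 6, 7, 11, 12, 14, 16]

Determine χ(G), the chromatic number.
χ(G) = 3

Clique number ω(G) = 3 (lower bound: χ ≥ ω).
The clique on [1, 3, 6] has size 3, forcing χ ≥ 3, and the coloring below uses 3 colors, so χ(G) = 3.
A valid 3-coloring: color 1: [1]; color 2: [4, 6, 7, 14]; color 3: [3, 11, 12, 16].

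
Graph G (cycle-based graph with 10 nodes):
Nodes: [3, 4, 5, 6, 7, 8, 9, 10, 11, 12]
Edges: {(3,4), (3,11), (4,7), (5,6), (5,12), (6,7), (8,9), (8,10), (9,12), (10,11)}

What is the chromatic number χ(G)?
Clique number ω(G) = 2 (lower bound: χ ≥ ω).
The graph is bipartite (no odd cycle), so 2 colors suffice: χ(G) = 2.
A valid 2-coloring: color 1: [4, 6, 8, 11, 12]; color 2: [3, 5, 7, 9, 10].

χ(G) = 2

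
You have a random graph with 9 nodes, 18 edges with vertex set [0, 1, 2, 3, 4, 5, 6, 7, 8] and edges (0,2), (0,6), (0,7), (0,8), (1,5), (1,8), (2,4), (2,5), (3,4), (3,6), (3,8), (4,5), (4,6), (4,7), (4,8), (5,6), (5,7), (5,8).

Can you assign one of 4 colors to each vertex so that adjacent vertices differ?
A valid 4-coloring: color 1: [0, 3, 5]; color 2: [1, 4]; color 3: [2, 6, 7, 8].
(χ(G) = 3 ≤ 4.)

Yes, G is 4-colorable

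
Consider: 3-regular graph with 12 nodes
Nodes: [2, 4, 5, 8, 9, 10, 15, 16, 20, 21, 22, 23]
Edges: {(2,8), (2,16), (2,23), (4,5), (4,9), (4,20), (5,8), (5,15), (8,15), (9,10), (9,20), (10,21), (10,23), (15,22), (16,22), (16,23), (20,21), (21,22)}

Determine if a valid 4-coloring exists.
Yes, G is 4-colorable

A valid 4-coloring: color 1: [4, 8, 10, 16]; color 2: [2, 5, 20, 22]; color 3: [9, 15, 21, 23].
(χ(G) = 3 ≤ 4.)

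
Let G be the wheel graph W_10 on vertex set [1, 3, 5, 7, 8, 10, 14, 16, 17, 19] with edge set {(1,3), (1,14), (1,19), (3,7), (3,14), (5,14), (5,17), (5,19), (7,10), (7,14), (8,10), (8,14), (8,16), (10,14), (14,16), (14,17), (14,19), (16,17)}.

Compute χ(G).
Clique number ω(G) = 3 (lower bound: χ ≥ ω).
Odd cycle [17, 5, 19, 1, 3, 7, 10, 8, 16] needs 3 colors (χ ≥ 3).
Vertex 14 is adjacent to every vertex of [1, 3, 5, 7, 8, 10, 16, 17, 19], which already need 3 colors among themselves, so 14 needs a new color (χ ≥ 4).
The coloring below uses 4 colors, so χ(G) = 4.
A valid 4-coloring: color 1: [14]; color 2: [3, 8, 17, 19]; color 3: [1, 5, 7, 16]; color 4: [10].

χ(G) = 4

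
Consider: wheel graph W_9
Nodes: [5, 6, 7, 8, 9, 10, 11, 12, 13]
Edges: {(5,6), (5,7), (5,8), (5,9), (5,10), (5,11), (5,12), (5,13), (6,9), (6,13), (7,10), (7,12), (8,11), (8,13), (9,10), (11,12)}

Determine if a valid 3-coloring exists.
A valid 3-coloring: color 1: [5]; color 2: [7, 9, 11, 13]; color 3: [6, 8, 10, 12].
(χ(G) = 3 ≤ 3.)

Yes, G is 3-colorable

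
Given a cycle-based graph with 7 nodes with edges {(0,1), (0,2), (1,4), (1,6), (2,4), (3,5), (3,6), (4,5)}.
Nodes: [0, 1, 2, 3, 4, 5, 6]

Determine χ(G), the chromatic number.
Clique number ω(G) = 2 (lower bound: χ ≥ ω).
Odd cycle [1, 6, 3, 5, 4] needs 3 colors (χ ≥ 3).
The coloring below uses 3 colors, so χ(G) = 3.
A valid 3-coloring: color 1: [0, 4, 6]; color 2: [1, 2, 5]; color 3: [3].

χ(G) = 3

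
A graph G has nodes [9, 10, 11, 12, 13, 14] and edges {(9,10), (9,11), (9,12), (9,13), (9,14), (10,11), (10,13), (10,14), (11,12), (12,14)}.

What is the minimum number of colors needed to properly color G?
Clique number ω(G) = 3 (lower bound: χ ≥ ω).
The clique on [9, 10, 11] has size 3, forcing χ ≥ 3, and the coloring below uses 3 colors, so χ(G) = 3.
A valid 3-coloring: color 1: [9]; color 2: [10, 12]; color 3: [11, 13, 14].

χ(G) = 3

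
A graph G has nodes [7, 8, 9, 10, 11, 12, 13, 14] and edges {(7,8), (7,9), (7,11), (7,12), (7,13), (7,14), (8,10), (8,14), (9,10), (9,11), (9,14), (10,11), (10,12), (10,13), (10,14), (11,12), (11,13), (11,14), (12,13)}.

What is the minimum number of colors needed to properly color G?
χ(G) = 4

Clique number ω(G) = 4 (lower bound: χ ≥ ω).
The clique on [9, 10, 11, 14] has size 4, forcing χ ≥ 4, and the coloring below uses 4 colors, so χ(G) = 4.
A valid 4-coloring: color 1: [7, 10]; color 2: [8, 11]; color 3: [13, 14]; color 4: [9, 12].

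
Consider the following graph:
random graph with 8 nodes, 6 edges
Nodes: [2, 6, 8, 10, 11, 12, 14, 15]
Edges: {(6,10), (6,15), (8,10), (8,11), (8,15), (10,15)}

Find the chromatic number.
χ(G) = 3

Clique number ω(G) = 3 (lower bound: χ ≥ ω).
The clique on [6, 10, 15] has size 3, forcing χ ≥ 3, and the coloring below uses 3 colors, so χ(G) = 3.
A valid 3-coloring: color 1: [2, 10, 11, 12, 14]; color 2: [15]; color 3: [6, 8].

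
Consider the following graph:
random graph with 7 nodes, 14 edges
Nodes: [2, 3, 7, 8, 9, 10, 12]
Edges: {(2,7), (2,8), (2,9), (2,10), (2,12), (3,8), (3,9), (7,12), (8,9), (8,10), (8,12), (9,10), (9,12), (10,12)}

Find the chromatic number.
χ(G) = 5

Clique number ω(G) = 5 (lower bound: χ ≥ ω).
The clique on [2, 8, 9, 10, 12] has size 5, forcing χ ≥ 5, and the coloring below uses 5 colors, so χ(G) = 5.
A valid 5-coloring: color 1: [7, 9]; color 2: [8]; color 3: [3, 12]; color 4: [2]; color 5: [10].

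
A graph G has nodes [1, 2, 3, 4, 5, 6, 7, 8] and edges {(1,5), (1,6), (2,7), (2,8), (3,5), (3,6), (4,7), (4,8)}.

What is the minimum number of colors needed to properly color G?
χ(G) = 2

Clique number ω(G) = 2 (lower bound: χ ≥ ω).
The graph is bipartite (no odd cycle), so 2 colors suffice: χ(G) = 2.
A valid 2-coloring: color 1: [1, 2, 3, 4]; color 2: [5, 6, 7, 8].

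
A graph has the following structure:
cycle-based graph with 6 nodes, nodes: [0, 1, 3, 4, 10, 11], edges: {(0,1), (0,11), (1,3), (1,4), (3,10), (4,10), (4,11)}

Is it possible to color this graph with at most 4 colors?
A valid 4-coloring: color 1: [1, 10, 11]; color 2: [0, 3, 4].
(χ(G) = 2 ≤ 4.)

Yes, G is 4-colorable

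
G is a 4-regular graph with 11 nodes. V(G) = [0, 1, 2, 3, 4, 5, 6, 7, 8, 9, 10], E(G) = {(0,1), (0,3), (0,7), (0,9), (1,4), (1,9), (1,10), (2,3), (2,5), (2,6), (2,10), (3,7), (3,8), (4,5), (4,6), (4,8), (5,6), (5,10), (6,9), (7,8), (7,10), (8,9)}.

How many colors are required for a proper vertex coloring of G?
Clique number ω(G) = 3 (lower bound: χ ≥ ω).
The clique on [0, 1, 9] has size 3, forcing χ ≥ 3, and the coloring below uses 3 colors, so χ(G) = 3.
A valid 3-coloring: color 1: [1, 3, 5]; color 2: [2, 4, 7, 9]; color 3: [0, 6, 8, 10].

χ(G) = 3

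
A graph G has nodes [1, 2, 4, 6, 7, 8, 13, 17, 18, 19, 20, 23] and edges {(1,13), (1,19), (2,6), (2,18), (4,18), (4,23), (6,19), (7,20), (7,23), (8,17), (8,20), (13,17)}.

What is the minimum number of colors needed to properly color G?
χ(G) = 2

Clique number ω(G) = 2 (lower bound: χ ≥ ω).
The graph is bipartite (no odd cycle), so 2 colors suffice: χ(G) = 2.
A valid 2-coloring: color 1: [2, 4, 7, 8, 13, 19]; color 2: [1, 6, 17, 18, 20, 23].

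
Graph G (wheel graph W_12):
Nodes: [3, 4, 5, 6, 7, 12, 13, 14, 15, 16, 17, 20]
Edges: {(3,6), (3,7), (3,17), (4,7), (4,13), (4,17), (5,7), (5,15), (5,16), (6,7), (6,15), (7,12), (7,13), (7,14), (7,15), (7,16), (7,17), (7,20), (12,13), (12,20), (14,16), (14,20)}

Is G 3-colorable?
No, G is not 3-colorable

Odd cycle [12, 13, 4, 17, 3, 6, 15, 5, 16, 14, 20] needs 3 colors (χ ≥ 3).
Vertex 7 is adjacent to every vertex of [3, 4, 5, 6, 12, 13, 14, 15, 16, 17, 20], which already need 3 colors among themselves, so 7 needs a new color (χ ≥ 4).
Hence χ(G) ≥ 4 > 3, so no proper 3-coloring exists.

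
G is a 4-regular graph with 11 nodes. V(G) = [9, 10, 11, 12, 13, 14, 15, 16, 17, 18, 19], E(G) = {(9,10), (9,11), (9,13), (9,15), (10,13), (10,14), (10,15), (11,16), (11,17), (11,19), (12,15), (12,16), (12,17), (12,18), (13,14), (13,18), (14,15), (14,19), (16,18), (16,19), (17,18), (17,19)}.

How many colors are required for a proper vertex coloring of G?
Clique number ω(G) = 3 (lower bound: χ ≥ ω).
Suppose a proper 3-coloring c exists. The clique [9, 10, 13] takes 3 distinct colors; by symmetry let c(9) = 1, c(10) = 2, c(13) = 3.
- Vertex 14: neighbors [10, 13] already have colors [2, 3] ⇒ c(14) = 1.
- Vertex 15: neighbors [9, 10] already have colors [1, 2] ⇒ c(15) = 3.
- Vertex 11: neighbors [9] already have colors [1]; try each remaining color.
- Case c(11) = 2:
  - Vertex 19: neighbors [14, 11] already have colors [1, 2] ⇒ c(19) = 3.
  - Vertex 16: neighbors [11, 19] already have colors [2, 3] ⇒ c(16) = 1.
  - Vertex 12: neighbors [16, 15] already have colors [1, 3] ⇒ c(12) = 2.
  - Vertex 18: neighbors [16, 12, 13] already have colors [1, 2, 3] — all 3 colors blocked. Contradiction.
- Case c(11) = 3:
  - Vertex 19: neighbors [14, 11] already have colors [1, 3] ⇒ c(19) = 2.
  - Vertex 16: neighbors [19, 11] already have colors [2, 3] ⇒ c(16) = 1.
  - Vertex 12: neighbors [16, 15] already have colors [1, 3] ⇒ c(12) = 2.
  - Vertex 18: neighbors [16, 12, 13] already have colors [1, 2, 3] — all 3 colors blocked. Contradiction.
Every case ends in a contradiction, so G has no proper 3-coloring (χ ≥ 4).
The coloring below uses 4 colors, so χ(G) = 4.
A valid 4-coloring: color 1: [13, 15, 16, 17]; color 2: [9, 14, 18]; color 3: [10, 11, 12]; color 4: [19].

χ(G) = 4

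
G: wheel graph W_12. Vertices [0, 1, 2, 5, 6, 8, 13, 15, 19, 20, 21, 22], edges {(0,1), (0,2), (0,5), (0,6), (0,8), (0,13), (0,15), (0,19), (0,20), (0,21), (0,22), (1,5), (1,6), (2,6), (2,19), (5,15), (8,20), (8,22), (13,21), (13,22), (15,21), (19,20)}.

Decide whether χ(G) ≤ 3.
No, G is not 3-colorable

Odd cycle [1, 6, 2, 19, 20, 8, 22, 13, 21, 15, 5] needs 3 colors (χ ≥ 3).
Vertex 0 is adjacent to every vertex of [1, 2, 5, 6, 8, 13, 15, 19, 20, 21, 22], which already need 3 colors among themselves, so 0 needs a new color (χ ≥ 4).
Hence χ(G) ≥ 4 > 3, so no proper 3-coloring exists.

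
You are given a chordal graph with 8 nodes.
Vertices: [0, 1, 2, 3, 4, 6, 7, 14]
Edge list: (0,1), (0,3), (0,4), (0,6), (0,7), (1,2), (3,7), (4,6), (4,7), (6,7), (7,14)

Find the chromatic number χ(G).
χ(G) = 4

Clique number ω(G) = 4 (lower bound: χ ≥ ω).
The clique on [0, 4, 6, 7] has size 4, forcing χ ≥ 4, and the coloring below uses 4 colors, so χ(G) = 4.
A valid 4-coloring: color 1: [1, 7]; color 2: [0, 2, 14]; color 3: [3, 4]; color 4: [6].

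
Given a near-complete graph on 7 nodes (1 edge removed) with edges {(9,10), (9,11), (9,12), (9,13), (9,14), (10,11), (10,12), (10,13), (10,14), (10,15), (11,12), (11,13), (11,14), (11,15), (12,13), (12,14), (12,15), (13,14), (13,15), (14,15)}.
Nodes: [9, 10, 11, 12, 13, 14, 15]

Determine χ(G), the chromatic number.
Clique number ω(G) = 6 (lower bound: χ ≥ ω).
The clique on [9, 10, 11, 12, 13, 14] has size 6, forcing χ ≥ 6, and the coloring below uses 6 colors, so χ(G) = 6.
A valid 6-coloring: color 1: [13]; color 2: [10]; color 3: [12]; color 4: [14]; color 5: [11]; color 6: [9, 15].

χ(G) = 6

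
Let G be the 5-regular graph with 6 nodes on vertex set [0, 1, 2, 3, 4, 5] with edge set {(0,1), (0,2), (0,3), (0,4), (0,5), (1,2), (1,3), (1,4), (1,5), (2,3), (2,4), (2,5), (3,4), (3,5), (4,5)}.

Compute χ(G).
χ(G) = 6

Clique number ω(G) = 6 (lower bound: χ ≥ ω).
The clique on [0, 1, 2, 3, 4, 5] has size 6, forcing χ ≥ 6, and the coloring below uses 6 colors, so χ(G) = 6.
A valid 6-coloring: color 1: [4]; color 2: [2]; color 3: [3]; color 4: [5]; color 5: [1]; color 6: [0].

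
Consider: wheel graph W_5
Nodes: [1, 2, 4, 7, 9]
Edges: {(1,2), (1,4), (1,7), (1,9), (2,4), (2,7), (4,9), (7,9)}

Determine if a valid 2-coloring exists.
No, G is not 2-colorable

The clique on vertices [1, 4, 9] has size 3 > 2, so it alone needs 3 colors.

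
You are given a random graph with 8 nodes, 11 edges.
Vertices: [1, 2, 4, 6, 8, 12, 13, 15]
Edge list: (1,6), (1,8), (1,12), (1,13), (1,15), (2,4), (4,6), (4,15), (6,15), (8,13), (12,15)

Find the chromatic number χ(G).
Clique number ω(G) = 3 (lower bound: χ ≥ ω).
The clique on [1, 8, 13] has size 3, forcing χ ≥ 3, and the coloring below uses 3 colors, so χ(G) = 3.
A valid 3-coloring: color 1: [1, 4]; color 2: [2, 8, 15]; color 3: [6, 12, 13].

χ(G) = 3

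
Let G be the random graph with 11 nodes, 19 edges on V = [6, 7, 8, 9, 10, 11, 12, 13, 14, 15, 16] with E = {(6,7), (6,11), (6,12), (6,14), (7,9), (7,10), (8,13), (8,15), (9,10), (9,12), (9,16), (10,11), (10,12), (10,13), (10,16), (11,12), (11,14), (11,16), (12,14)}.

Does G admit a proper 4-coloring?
A valid 4-coloring: color 1: [6, 8, 10]; color 2: [7, 12, 13, 15, 16]; color 3: [9, 11]; color 4: [14].
(χ(G) = 4 ≤ 4.)

Yes, G is 4-colorable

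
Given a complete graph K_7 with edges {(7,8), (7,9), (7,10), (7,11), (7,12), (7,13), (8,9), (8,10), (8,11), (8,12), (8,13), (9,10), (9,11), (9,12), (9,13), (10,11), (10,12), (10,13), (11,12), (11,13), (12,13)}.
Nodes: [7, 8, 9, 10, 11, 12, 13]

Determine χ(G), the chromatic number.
Clique number ω(G) = 7 (lower bound: χ ≥ ω).
The clique on [7, 8, 9, 10, 11, 12, 13] has size 7, forcing χ ≥ 7, and the coloring below uses 7 colors, so χ(G) = 7.
A valid 7-coloring: color 1: [9]; color 2: [7]; color 3: [8]; color 4: [13]; color 5: [12]; color 6: [11]; color 7: [10].

χ(G) = 7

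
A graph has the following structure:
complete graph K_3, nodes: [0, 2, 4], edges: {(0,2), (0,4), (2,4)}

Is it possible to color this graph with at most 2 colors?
The clique on vertices [0, 2, 4] has size 3 > 2, so it alone needs 3 colors.

No, G is not 2-colorable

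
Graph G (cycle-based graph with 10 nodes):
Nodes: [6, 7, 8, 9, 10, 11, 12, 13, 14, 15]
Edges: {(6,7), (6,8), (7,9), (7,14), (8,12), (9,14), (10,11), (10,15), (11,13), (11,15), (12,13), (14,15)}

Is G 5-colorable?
Yes, G is 5-colorable

A valid 5-coloring: color 1: [7, 8, 13, 15]; color 2: [6, 11, 12, 14]; color 3: [9, 10].
(χ(G) = 3 ≤ 5.)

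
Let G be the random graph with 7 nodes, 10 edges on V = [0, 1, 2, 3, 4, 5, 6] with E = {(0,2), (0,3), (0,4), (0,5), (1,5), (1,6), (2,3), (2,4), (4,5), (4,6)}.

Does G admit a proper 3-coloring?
A valid 3-coloring: color 1: [0, 1]; color 2: [3, 4]; color 3: [2, 5, 6].
(χ(G) = 3 ≤ 3.)

Yes, G is 3-colorable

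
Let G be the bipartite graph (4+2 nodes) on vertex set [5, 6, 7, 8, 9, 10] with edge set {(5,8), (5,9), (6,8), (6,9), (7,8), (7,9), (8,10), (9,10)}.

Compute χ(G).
χ(G) = 2

Clique number ω(G) = 2 (lower bound: χ ≥ ω).
The graph is bipartite (no odd cycle), so 2 colors suffice: χ(G) = 2.
A valid 2-coloring: color 1: [8, 9]; color 2: [5, 6, 7, 10].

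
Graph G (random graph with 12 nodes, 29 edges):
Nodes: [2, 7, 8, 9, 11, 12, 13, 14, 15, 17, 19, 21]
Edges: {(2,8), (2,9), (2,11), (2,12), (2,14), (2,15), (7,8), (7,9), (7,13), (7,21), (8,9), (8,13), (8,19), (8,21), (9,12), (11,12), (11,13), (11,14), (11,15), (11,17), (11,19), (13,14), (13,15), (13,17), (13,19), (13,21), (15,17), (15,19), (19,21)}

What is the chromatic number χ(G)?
Clique number ω(G) = 4 (lower bound: χ ≥ ω).
The clique on [8, 13, 19, 21] has size 4, forcing χ ≥ 4, and the coloring below uses 4 colors, so χ(G) = 4.
A valid 4-coloring: color 1: [2, 13]; color 2: [8, 11]; color 3: [9, 14, 15, 21]; color 4: [7, 12, 17, 19].

χ(G) = 4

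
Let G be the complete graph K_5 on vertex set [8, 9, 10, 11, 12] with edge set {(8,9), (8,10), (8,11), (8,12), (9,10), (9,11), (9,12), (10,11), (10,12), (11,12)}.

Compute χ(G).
Clique number ω(G) = 5 (lower bound: χ ≥ ω).
The clique on [8, 9, 10, 11, 12] has size 5, forcing χ ≥ 5, and the coloring below uses 5 colors, so χ(G) = 5.
A valid 5-coloring: color 1: [9]; color 2: [10]; color 3: [12]; color 4: [8]; color 5: [11].

χ(G) = 5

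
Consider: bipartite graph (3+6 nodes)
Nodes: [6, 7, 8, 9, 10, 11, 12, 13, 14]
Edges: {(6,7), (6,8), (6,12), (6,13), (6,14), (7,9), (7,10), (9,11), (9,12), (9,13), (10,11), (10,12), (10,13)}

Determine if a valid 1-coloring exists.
Edge (9,11) forces its endpoints to differ, so 1 color is not enough.

No, G is not 1-colorable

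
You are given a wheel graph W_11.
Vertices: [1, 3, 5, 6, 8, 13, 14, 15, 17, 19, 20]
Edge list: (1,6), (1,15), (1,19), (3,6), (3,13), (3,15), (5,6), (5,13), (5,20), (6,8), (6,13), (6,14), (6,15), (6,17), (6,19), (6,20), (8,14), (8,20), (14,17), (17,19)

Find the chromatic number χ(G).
Clique number ω(G) = 3 (lower bound: χ ≥ ω).
The clique on [1, 6, 19] has size 3, forcing χ ≥ 3, and the coloring below uses 3 colors, so χ(G) = 3.
A valid 3-coloring: color 1: [6]; color 2: [1, 3, 5, 8, 17]; color 3: [13, 14, 15, 19, 20].

χ(G) = 3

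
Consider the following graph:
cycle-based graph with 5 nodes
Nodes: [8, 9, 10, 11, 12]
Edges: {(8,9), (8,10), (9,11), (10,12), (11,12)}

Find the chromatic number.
Clique number ω(G) = 2 (lower bound: χ ≥ ω).
Odd cycle [12, 10, 8, 9, 11] needs 3 colors (χ ≥ 3).
The coloring below uses 3 colors, so χ(G) = 3.
A valid 3-coloring: color 1: [9, 12]; color 2: [10, 11]; color 3: [8].

χ(G) = 3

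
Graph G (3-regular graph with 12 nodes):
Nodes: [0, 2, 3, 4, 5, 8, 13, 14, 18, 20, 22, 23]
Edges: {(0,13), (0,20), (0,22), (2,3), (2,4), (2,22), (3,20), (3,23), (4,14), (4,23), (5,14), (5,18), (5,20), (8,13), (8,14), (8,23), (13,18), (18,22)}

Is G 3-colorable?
A valid 3-coloring: color 1: [3, 13, 14, 22]; color 2: [0, 4, 5, 8]; color 3: [2, 18, 20, 23].
(χ(G) = 3 ≤ 3.)

Yes, G is 3-colorable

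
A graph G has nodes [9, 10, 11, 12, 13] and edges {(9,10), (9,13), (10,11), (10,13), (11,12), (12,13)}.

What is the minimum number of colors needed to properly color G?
χ(G) = 3

Clique number ω(G) = 3 (lower bound: χ ≥ ω).
The clique on [9, 10, 13] has size 3, forcing χ ≥ 3, and the coloring below uses 3 colors, so χ(G) = 3.
A valid 3-coloring: color 1: [11, 13]; color 2: [10, 12]; color 3: [9].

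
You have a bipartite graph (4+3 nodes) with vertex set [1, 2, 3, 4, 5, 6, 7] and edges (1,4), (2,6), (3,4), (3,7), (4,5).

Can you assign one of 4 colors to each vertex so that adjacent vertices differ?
A valid 4-coloring: color 1: [4, 6, 7]; color 2: [1, 2, 3, 5].
(χ(G) = 2 ≤ 4.)

Yes, G is 4-colorable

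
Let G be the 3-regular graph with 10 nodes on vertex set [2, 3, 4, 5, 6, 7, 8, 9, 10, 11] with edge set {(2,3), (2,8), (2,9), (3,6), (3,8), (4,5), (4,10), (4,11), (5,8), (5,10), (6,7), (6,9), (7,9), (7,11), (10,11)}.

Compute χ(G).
χ(G) = 3

Clique number ω(G) = 3 (lower bound: χ ≥ ω).
The clique on [2, 3, 8] has size 3, forcing χ ≥ 3, and the coloring below uses 3 colors, so χ(G) = 3.
A valid 3-coloring: color 1: [7, 8, 10]; color 2: [3, 5, 9, 11]; color 3: [2, 4, 6].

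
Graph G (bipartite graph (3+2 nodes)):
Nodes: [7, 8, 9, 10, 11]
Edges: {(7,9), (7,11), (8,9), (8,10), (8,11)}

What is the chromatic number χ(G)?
Clique number ω(G) = 2 (lower bound: χ ≥ ω).
The graph is bipartite (no odd cycle), so 2 colors suffice: χ(G) = 2.
A valid 2-coloring: color 1: [7, 8]; color 2: [9, 10, 11].

χ(G) = 2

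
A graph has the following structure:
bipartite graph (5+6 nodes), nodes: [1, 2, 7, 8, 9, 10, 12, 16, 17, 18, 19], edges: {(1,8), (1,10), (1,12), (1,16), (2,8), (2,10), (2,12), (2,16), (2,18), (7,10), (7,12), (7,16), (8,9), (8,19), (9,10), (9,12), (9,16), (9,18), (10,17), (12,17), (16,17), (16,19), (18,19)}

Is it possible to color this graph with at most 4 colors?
Yes, G is 4-colorable

A valid 4-coloring: color 1: [8, 10, 12, 16, 18]; color 2: [1, 2, 7, 9, 17, 19].
(χ(G) = 2 ≤ 4.)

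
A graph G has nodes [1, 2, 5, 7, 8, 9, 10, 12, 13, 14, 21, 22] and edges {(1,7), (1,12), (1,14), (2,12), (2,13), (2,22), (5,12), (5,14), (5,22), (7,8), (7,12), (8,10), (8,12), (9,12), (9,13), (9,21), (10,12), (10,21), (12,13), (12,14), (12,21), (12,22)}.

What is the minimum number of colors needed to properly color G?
χ(G) = 4

Clique number ω(G) = 3 (lower bound: χ ≥ ω).
Odd cycle [9, 21, 10, 8, 7, 1, 14, 5, 22, 2, 13] needs 3 colors (χ ≥ 3).
Vertex 12 is adjacent to every vertex of [1, 2, 5, 7, 8, 9, 10, 13, 14, 21, 22], which already need 3 colors among themselves, so 12 needs a new color (χ ≥ 4).
The coloring below uses 4 colors, so χ(G) = 4.
A valid 4-coloring: color 1: [12]; color 2: [2, 7, 9, 10, 14]; color 3: [1, 5, 8, 13, 21]; color 4: [22].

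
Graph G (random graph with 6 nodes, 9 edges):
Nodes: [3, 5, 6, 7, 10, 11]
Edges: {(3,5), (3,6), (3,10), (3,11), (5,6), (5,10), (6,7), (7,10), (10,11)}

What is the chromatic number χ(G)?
Clique number ω(G) = 3 (lower bound: χ ≥ ω).
The clique on [3, 10, 11] has size 3, forcing χ ≥ 3, and the coloring below uses 3 colors, so χ(G) = 3.
A valid 3-coloring: color 1: [3, 7]; color 2: [6, 10]; color 3: [5, 11].

χ(G) = 3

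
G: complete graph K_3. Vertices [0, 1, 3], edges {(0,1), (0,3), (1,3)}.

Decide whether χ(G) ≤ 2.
No, G is not 2-colorable

The clique on vertices [0, 1, 3] has size 3 > 2, so it alone needs 3 colors.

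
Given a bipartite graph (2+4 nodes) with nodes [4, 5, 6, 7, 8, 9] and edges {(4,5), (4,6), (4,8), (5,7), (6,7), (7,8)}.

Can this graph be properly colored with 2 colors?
A valid 2-coloring: color 1: [4, 7, 9]; color 2: [5, 6, 8].
(χ(G) = 2 ≤ 2.)

Yes, G is 2-colorable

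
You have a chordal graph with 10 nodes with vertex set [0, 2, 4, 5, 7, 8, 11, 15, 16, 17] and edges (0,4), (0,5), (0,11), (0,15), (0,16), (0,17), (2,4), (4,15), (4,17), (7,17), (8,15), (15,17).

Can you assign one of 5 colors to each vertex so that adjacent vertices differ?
Yes, G is 5-colorable

A valid 5-coloring: color 1: [0, 2, 7, 8]; color 2: [5, 11, 15, 16]; color 3: [4]; color 4: [17].
(χ(G) = 4 ≤ 5.)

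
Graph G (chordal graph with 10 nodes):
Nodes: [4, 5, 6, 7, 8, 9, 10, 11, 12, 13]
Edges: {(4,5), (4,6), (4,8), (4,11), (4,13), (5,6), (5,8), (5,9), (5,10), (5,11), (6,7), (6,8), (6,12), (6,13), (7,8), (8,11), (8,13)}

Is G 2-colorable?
The clique on vertices [4, 6, 8, 13] has size 4 > 2, so it alone needs 4 colors.

No, G is not 2-colorable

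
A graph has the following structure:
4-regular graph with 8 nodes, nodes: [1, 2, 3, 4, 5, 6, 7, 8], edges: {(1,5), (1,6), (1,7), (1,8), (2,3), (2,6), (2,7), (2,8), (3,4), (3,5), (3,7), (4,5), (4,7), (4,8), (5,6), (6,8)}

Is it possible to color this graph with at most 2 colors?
The clique on vertices [1, 6, 8] has size 3 > 2, so it alone needs 3 colors.

No, G is not 2-colorable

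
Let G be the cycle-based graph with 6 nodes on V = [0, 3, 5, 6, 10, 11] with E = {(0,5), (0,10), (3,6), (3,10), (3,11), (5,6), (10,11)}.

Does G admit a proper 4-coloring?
A valid 4-coloring: color 1: [0, 3]; color 2: [5, 10]; color 3: [6, 11].
(χ(G) = 3 ≤ 4.)

Yes, G is 4-colorable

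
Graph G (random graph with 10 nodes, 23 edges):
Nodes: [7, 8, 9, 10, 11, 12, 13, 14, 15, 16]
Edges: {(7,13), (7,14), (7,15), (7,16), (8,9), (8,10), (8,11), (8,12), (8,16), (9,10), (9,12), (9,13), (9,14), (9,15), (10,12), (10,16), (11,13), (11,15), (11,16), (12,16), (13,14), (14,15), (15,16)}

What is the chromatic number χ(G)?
Clique number ω(G) = 4 (lower bound: χ ≥ ω).
The clique on [8, 10, 12, 16] has size 4, forcing χ ≥ 4, and the coloring below uses 4 colors, so χ(G) = 4.
A valid 4-coloring: color 1: [9, 16]; color 2: [8, 13, 15]; color 3: [7, 11, 12]; color 4: [10, 14].

χ(G) = 4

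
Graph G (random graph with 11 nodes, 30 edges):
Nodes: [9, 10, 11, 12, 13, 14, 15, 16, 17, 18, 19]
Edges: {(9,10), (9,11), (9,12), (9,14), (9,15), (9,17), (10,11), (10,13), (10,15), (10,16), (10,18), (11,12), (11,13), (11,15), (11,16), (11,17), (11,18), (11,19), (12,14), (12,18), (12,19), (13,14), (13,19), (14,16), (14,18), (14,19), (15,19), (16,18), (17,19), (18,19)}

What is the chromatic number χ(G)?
Clique number ω(G) = 4 (lower bound: χ ≥ ω).
The clique on [10, 11, 16, 18] has size 4, forcing χ ≥ 4, and the coloring below uses 4 colors, so χ(G) = 4.
A valid 4-coloring: color 1: [11, 14]; color 2: [10, 19]; color 3: [9, 13, 18]; color 4: [12, 15, 16, 17].

χ(G) = 4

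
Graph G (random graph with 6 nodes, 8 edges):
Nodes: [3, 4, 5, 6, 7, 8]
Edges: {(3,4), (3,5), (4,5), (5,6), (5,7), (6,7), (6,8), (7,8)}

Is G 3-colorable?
A valid 3-coloring: color 1: [5, 8]; color 2: [4, 6]; color 3: [3, 7].
(χ(G) = 3 ≤ 3.)

Yes, G is 3-colorable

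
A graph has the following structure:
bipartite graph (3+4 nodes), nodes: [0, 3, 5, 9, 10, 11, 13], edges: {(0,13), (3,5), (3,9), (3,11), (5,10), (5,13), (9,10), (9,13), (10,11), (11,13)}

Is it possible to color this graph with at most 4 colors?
A valid 4-coloring: color 1: [3, 10, 13]; color 2: [0, 5, 9, 11].
(χ(G) = 2 ≤ 4.)

Yes, G is 4-colorable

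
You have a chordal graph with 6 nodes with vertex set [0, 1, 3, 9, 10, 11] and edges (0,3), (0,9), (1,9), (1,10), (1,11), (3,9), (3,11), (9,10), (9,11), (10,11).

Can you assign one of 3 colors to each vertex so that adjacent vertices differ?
The clique on vertices [1, 9, 10, 11] has size 4 > 3, so it alone needs 4 colors.

No, G is not 3-colorable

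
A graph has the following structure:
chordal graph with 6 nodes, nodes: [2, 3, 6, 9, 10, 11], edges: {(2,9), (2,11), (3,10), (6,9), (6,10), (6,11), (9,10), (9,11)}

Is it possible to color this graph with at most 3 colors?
Yes, G is 3-colorable

A valid 3-coloring: color 1: [3, 9]; color 2: [10, 11]; color 3: [2, 6].
(χ(G) = 3 ≤ 3.)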